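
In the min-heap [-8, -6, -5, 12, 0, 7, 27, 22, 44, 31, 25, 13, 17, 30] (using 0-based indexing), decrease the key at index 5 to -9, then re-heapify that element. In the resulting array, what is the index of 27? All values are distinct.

set index 5 from 7 to -9 → [-8, -6, -5, 12, 0, -9, 27, 22, 44, 31, 25, 13, 17, 30]
-9 < parent -5 at index 2, swap → [-8, -6, -9, 12, 0, -5, 27, 22, 44, 31, 25, 13, 17, 30]
-9 < parent -8 at index 0, swap → [-9, -6, -8, 12, 0, -5, 27, 22, 44, 31, 25, 13, 17, 30]
resulting array: [-9, -6, -8, 12, 0, -5, 27, 22, 44, 31, 25, 13, 17, 30]

6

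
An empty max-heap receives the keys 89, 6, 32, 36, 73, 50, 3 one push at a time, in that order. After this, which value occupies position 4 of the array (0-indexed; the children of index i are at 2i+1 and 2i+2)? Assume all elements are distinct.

36

Insert 89:
  append 89 at index 0 → [89] (no swap needed)
Insert 6:
  append 6 at index 1 → [89, 6] (no swap needed)
Insert 32:
  append 32 at index 2 → [89, 6, 32] (no swap needed)
Insert 36:
  append 36 at index 3 → [89, 6, 32, 36]
  36 > parent 6 at index 1, swap → [89, 36, 32, 6]
Insert 73:
  append 73 at index 4 → [89, 36, 32, 6, 73]
  73 > parent 36 at index 1, swap → [89, 73, 32, 6, 36]
Insert 50:
  append 50 at index 5 → [89, 73, 32, 6, 36, 50]
  50 > parent 32 at index 2, swap → [89, 73, 50, 6, 36, 32]
Insert 3:
  append 3 at index 6 → [89, 73, 50, 6, 36, 32, 3] (no swap needed)
resulting array: [89, 73, 50, 6, 36, 32, 3]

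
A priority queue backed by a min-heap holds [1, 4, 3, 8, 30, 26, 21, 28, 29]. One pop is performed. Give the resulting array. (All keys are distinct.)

[3, 4, 21, 8, 30, 26, 29, 28]

remove root 1; move last element 29 to root → [29, 4, 3, 8, 30, 26, 21, 28]
29 vs smaller child 3 at index 2, swap → [3, 4, 29, 8, 30, 26, 21, 28]
29 vs smaller child 21 at index 6, swap → [3, 4, 21, 8, 30, 26, 29, 28]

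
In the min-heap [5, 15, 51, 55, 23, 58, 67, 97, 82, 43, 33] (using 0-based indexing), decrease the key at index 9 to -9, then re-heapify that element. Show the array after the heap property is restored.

[-9, 5, 51, 55, 15, 58, 67, 97, 82, 23, 33]

set index 9 from 43 to -9 → [5, 15, 51, 55, 23, 58, 67, 97, 82, -9, 33]
-9 < parent 23 at index 4, swap → [5, 15, 51, 55, -9, 58, 67, 97, 82, 23, 33]
-9 < parent 15 at index 1, swap → [5, -9, 51, 55, 15, 58, 67, 97, 82, 23, 33]
-9 < parent 5 at index 0, swap → [-9, 5, 51, 55, 15, 58, 67, 97, 82, 23, 33]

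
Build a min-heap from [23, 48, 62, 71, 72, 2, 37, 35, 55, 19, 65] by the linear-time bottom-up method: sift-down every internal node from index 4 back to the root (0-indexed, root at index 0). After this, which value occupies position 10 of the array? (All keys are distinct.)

65

sift down from index 4:
  72 vs smaller child 19 at index 9, swap → [23, 48, 62, 71, 19, 2, 37, 35, 55, 72, 65]
sift down from index 3:
  71 vs smaller child 35 at index 7, swap → [23, 48, 62, 35, 19, 2, 37, 71, 55, 72, 65]
sift down from index 2:
  62 vs smaller child 2 at index 5, swap → [23, 48, 2, 35, 19, 62, 37, 71, 55, 72, 65]
sift down from index 1:
  48 vs smaller child 19 at index 4, swap → [23, 19, 2, 35, 48, 62, 37, 71, 55, 72, 65]
sift down from index 0:
  23 vs smaller child 2 at index 2, swap → [2, 19, 23, 35, 48, 62, 37, 71, 55, 72, 65]
resulting array: [2, 19, 23, 35, 48, 62, 37, 71, 55, 72, 65]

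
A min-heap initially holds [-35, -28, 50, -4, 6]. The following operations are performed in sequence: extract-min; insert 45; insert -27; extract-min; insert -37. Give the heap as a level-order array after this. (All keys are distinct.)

[-37, -4, -27, 6, 45, 50]

extract-min → returns -35:
  remove root -35; move last element 6 to root → [6, -28, 50, -4]
  6 vs smaller child -28 at index 1, swap → [-28, 6, 50, -4]
  6 vs only child -4 at index 3, swap → [-28, -4, 50, 6]
insert 45:
  append 45 at index 4 → [-28, -4, 50, 6, 45] (no swap needed)
insert -27:
  append -27 at index 5 → [-28, -4, 50, 6, 45, -27]
  -27 < parent 50 at index 2, swap → [-28, -4, -27, 6, 45, 50]
extract-min → returns -28:
  remove root -28; move last element 50 to root → [50, -4, -27, 6, 45]
  50 vs smaller child -27 at index 2, swap → [-27, -4, 50, 6, 45]
insert -37:
  append -37 at index 5 → [-27, -4, 50, 6, 45, -37]
  -37 < parent 50 at index 2, swap → [-27, -4, -37, 6, 45, 50]
  -37 < parent -27 at index 0, swap → [-37, -4, -27, 6, 45, 50]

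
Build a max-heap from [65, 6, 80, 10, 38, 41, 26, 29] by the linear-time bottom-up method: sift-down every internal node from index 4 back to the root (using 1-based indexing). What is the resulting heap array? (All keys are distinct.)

[80, 38, 65, 29, 6, 41, 26, 10]

sift down from index 4:
  10 vs only child 29 at index 8, swap → [65, 6, 80, 29, 38, 41, 26, 10]
sift down from index 3: already satisfies heap property
sift down from index 2:
  6 vs larger child 38 at index 5, swap → [65, 38, 80, 29, 6, 41, 26, 10]
sift down from index 1:
  65 vs larger child 80 at index 3, swap → [80, 38, 65, 29, 6, 41, 26, 10]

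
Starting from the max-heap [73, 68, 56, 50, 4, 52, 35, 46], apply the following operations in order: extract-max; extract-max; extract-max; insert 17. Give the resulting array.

extract-max → returns 73:
  remove root 73; move last element 46 to root → [46, 68, 56, 50, 4, 52, 35]
  46 vs larger child 68 at index 1, swap → [68, 46, 56, 50, 4, 52, 35]
  46 vs larger child 50 at index 3, swap → [68, 50, 56, 46, 4, 52, 35]
extract-max → returns 68:
  remove root 68; move last element 35 to root → [35, 50, 56, 46, 4, 52]
  35 vs larger child 56 at index 2, swap → [56, 50, 35, 46, 4, 52]
  35 vs only child 52 at index 5, swap → [56, 50, 52, 46, 4, 35]
extract-max → returns 56:
  remove root 56; move last element 35 to root → [35, 50, 52, 46, 4]
  35 vs larger child 52 at index 2, swap → [52, 50, 35, 46, 4]
insert 17:
  append 17 at index 5 → [52, 50, 35, 46, 4, 17] (no swap needed)

[52, 50, 35, 46, 4, 17]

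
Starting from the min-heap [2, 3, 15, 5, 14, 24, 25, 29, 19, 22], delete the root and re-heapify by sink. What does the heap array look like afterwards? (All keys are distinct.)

[3, 5, 15, 19, 14, 24, 25, 29, 22]

remove root 2; move last element 22 to root → [22, 3, 15, 5, 14, 24, 25, 29, 19]
22 vs smaller child 3 at index 1, swap → [3, 22, 15, 5, 14, 24, 25, 29, 19]
22 vs smaller child 5 at index 3, swap → [3, 5, 15, 22, 14, 24, 25, 29, 19]
22 vs smaller child 19 at index 8, swap → [3, 5, 15, 19, 14, 24, 25, 29, 22]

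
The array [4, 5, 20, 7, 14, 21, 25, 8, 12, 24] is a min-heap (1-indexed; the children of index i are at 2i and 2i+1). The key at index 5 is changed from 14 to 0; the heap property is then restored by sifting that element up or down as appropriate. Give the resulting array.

[0, 4, 20, 7, 5, 21, 25, 8, 12, 24]

set index 5 from 14 to 0 → [4, 5, 20, 7, 0, 21, 25, 8, 12, 24]
0 < parent 5 at index 2, swap → [4, 0, 20, 7, 5, 21, 25, 8, 12, 24]
0 < parent 4 at index 1, swap → [0, 4, 20, 7, 5, 21, 25, 8, 12, 24]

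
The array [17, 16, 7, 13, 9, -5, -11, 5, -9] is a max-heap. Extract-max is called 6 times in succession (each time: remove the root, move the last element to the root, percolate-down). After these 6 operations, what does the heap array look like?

[-5, -9, -11]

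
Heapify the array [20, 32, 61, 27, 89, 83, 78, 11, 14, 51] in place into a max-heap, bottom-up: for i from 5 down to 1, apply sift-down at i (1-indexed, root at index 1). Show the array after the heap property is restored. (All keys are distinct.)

sift down from index 5: already satisfies heap property
sift down from index 4: already satisfies heap property
sift down from index 3:
  61 vs larger child 83 at index 6, swap → [20, 32, 83, 27, 89, 61, 78, 11, 14, 51]
sift down from index 2:
  32 vs larger child 89 at index 5, swap → [20, 89, 83, 27, 32, 61, 78, 11, 14, 51]
  32 vs only child 51 at index 10, swap → [20, 89, 83, 27, 51, 61, 78, 11, 14, 32]
sift down from index 1:
  20 vs larger child 89 at index 2, swap → [89, 20, 83, 27, 51, 61, 78, 11, 14, 32]
  20 vs larger child 51 at index 5, swap → [89, 51, 83, 27, 20, 61, 78, 11, 14, 32]
  20 vs only child 32 at index 10, swap → [89, 51, 83, 27, 32, 61, 78, 11, 14, 20]

[89, 51, 83, 27, 32, 61, 78, 11, 14, 20]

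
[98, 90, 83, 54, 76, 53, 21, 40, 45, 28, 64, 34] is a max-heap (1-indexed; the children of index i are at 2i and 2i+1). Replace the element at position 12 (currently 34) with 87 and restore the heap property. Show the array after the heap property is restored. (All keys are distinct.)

[98, 90, 87, 54, 76, 83, 21, 40, 45, 28, 64, 53]

set index 12 from 34 to 87 → [98, 90, 83, 54, 76, 53, 21, 40, 45, 28, 64, 87]
87 > parent 53 at index 6, swap → [98, 90, 83, 54, 76, 87, 21, 40, 45, 28, 64, 53]
87 > parent 83 at index 3, swap → [98, 90, 87, 54, 76, 83, 21, 40, 45, 28, 64, 53]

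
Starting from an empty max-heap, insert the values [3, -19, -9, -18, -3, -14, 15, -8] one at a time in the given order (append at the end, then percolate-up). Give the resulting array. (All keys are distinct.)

[15, -3, 3, -8, -18, -14, -9, -19]

Insert 3:
  append 3 at index 0 → [3] (no swap needed)
Insert -19:
  append -19 at index 1 → [3, -19] (no swap needed)
Insert -9:
  append -9 at index 2 → [3, -19, -9] (no swap needed)
Insert -18:
  append -18 at index 3 → [3, -19, -9, -18]
  -18 > parent -19 at index 1, swap → [3, -18, -9, -19]
Insert -3:
  append -3 at index 4 → [3, -18, -9, -19, -3]
  -3 > parent -18 at index 1, swap → [3, -3, -9, -19, -18]
Insert -14:
  append -14 at index 5 → [3, -3, -9, -19, -18, -14] (no swap needed)
Insert 15:
  append 15 at index 6 → [3, -3, -9, -19, -18, -14, 15]
  15 > parent -9 at index 2, swap → [3, -3, 15, -19, -18, -14, -9]
  15 > parent 3 at index 0, swap → [15, -3, 3, -19, -18, -14, -9]
Insert -8:
  append -8 at index 7 → [15, -3, 3, -19, -18, -14, -9, -8]
  -8 > parent -19 at index 3, swap → [15, -3, 3, -8, -18, -14, -9, -19]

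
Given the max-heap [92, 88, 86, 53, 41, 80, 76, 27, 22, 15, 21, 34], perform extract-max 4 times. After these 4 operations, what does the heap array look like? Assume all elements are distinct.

[76, 53, 22, 34, 41, 21, 15, 27]

extract-max #1 returns 92:
  remove root 92; move last element 34 to root → [34, 88, 86, 53, 41, 80, 76, 27, 22, 15, 21]
  34 vs larger child 88 at index 1, swap → [88, 34, 86, 53, 41, 80, 76, 27, 22, 15, 21]
  34 vs larger child 53 at index 3, swap → [88, 53, 86, 34, 41, 80, 76, 27, 22, 15, 21]
extract-max #2 returns 88:
  remove root 88; move last element 21 to root → [21, 53, 86, 34, 41, 80, 76, 27, 22, 15]
  21 vs larger child 86 at index 2, swap → [86, 53, 21, 34, 41, 80, 76, 27, 22, 15]
  21 vs larger child 80 at index 5, swap → [86, 53, 80, 34, 41, 21, 76, 27, 22, 15]
extract-max #3 returns 86:
  remove root 86; move last element 15 to root → [15, 53, 80, 34, 41, 21, 76, 27, 22]
  15 vs larger child 80 at index 2, swap → [80, 53, 15, 34, 41, 21, 76, 27, 22]
  15 vs larger child 76 at index 6, swap → [80, 53, 76, 34, 41, 21, 15, 27, 22]
extract-max #4 returns 80:
  remove root 80; move last element 22 to root → [22, 53, 76, 34, 41, 21, 15, 27]
  22 vs larger child 76 at index 2, swap → [76, 53, 22, 34, 41, 21, 15, 27]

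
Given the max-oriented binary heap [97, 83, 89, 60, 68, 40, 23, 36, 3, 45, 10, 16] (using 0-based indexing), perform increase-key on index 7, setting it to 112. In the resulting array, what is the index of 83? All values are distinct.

3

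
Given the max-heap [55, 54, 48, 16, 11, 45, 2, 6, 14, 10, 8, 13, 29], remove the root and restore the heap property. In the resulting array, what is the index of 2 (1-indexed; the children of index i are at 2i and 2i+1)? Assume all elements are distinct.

7

remove root 55; move last element 29 to root → [29, 54, 48, 16, 11, 45, 2, 6, 14, 10, 8, 13]
29 vs larger child 54 at index 2, swap → [54, 29, 48, 16, 11, 45, 2, 6, 14, 10, 8, 13]
resulting array: [54, 29, 48, 16, 11, 45, 2, 6, 14, 10, 8, 13]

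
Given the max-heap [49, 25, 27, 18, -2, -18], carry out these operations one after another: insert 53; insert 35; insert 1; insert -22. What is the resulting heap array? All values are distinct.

insert 53:
  append 53 at index 6 → [49, 25, 27, 18, -2, -18, 53]
  53 > parent 27 at index 2, swap → [49, 25, 53, 18, -2, -18, 27]
  53 > parent 49 at index 0, swap → [53, 25, 49, 18, -2, -18, 27]
insert 35:
  append 35 at index 7 → [53, 25, 49, 18, -2, -18, 27, 35]
  35 > parent 18 at index 3, swap → [53, 25, 49, 35, -2, -18, 27, 18]
  35 > parent 25 at index 1, swap → [53, 35, 49, 25, -2, -18, 27, 18]
insert 1:
  append 1 at index 8 → [53, 35, 49, 25, -2, -18, 27, 18, 1] (no swap needed)
insert -22:
  append -22 at index 9 → [53, 35, 49, 25, -2, -18, 27, 18, 1, -22] (no swap needed)

[53, 35, 49, 25, -2, -18, 27, 18, 1, -22]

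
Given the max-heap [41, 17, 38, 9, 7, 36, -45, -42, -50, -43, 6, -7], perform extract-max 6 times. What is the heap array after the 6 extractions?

[6, -42, -7, -43, -50, -45]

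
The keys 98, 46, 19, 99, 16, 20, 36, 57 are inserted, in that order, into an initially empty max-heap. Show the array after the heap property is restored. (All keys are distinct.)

[99, 98, 36, 57, 16, 19, 20, 46]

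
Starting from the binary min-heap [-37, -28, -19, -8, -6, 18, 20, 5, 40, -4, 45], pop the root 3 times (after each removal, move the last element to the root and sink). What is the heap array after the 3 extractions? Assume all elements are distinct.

extract-min #1 returns -37:
  remove root -37; move last element 45 to root → [45, -28, -19, -8, -6, 18, 20, 5, 40, -4]
  45 vs smaller child -28 at index 1, swap → [-28, 45, -19, -8, -6, 18, 20, 5, 40, -4]
  45 vs smaller child -8 at index 3, swap → [-28, -8, -19, 45, -6, 18, 20, 5, 40, -4]
  45 vs smaller child 5 at index 7, swap → [-28, -8, -19, 5, -6, 18, 20, 45, 40, -4]
extract-min #2 returns -28:
  remove root -28; move last element -4 to root → [-4, -8, -19, 5, -6, 18, 20, 45, 40]
  -4 vs smaller child -19 at index 2, swap → [-19, -8, -4, 5, -6, 18, 20, 45, 40]
extract-min #3 returns -19:
  remove root -19; move last element 40 to root → [40, -8, -4, 5, -6, 18, 20, 45]
  40 vs smaller child -8 at index 1, swap → [-8, 40, -4, 5, -6, 18, 20, 45]
  40 vs smaller child -6 at index 4, swap → [-8, -6, -4, 5, 40, 18, 20, 45]

[-8, -6, -4, 5, 40, 18, 20, 45]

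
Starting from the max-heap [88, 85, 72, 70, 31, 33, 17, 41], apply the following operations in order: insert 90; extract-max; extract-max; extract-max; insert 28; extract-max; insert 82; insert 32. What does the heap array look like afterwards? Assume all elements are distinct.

[82, 41, 70, 32, 31, 17, 33, 28]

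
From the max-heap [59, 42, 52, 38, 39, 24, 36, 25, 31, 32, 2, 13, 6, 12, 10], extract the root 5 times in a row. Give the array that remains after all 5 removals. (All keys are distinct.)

[36, 32, 24, 31, 13, 2, 12, 25, 6, 10]

extract-max #1 returns 59:
  remove root 59; move last element 10 to root → [10, 42, 52, 38, 39, 24, 36, 25, 31, 32, 2, 13, 6, 12]
  10 vs larger child 52 at index 2, swap → [52, 42, 10, 38, 39, 24, 36, 25, 31, 32, 2, 13, 6, 12]
  10 vs larger child 36 at index 6, swap → [52, 42, 36, 38, 39, 24, 10, 25, 31, 32, 2, 13, 6, 12]
  10 vs only child 12 at index 13, swap → [52, 42, 36, 38, 39, 24, 12, 25, 31, 32, 2, 13, 6, 10]
extract-max #2 returns 52:
  remove root 52; move last element 10 to root → [10, 42, 36, 38, 39, 24, 12, 25, 31, 32, 2, 13, 6]
  10 vs larger child 42 at index 1, swap → [42, 10, 36, 38, 39, 24, 12, 25, 31, 32, 2, 13, 6]
  10 vs larger child 39 at index 4, swap → [42, 39, 36, 38, 10, 24, 12, 25, 31, 32, 2, 13, 6]
  10 vs larger child 32 at index 9, swap → [42, 39, 36, 38, 32, 24, 12, 25, 31, 10, 2, 13, 6]
extract-max #3 returns 42:
  remove root 42; move last element 6 to root → [6, 39, 36, 38, 32, 24, 12, 25, 31, 10, 2, 13]
  6 vs larger child 39 at index 1, swap → [39, 6, 36, 38, 32, 24, 12, 25, 31, 10, 2, 13]
  6 vs larger child 38 at index 3, swap → [39, 38, 36, 6, 32, 24, 12, 25, 31, 10, 2, 13]
  6 vs larger child 31 at index 8, swap → [39, 38, 36, 31, 32, 24, 12, 25, 6, 10, 2, 13]
extract-max #4 returns 39:
  remove root 39; move last element 13 to root → [13, 38, 36, 31, 32, 24, 12, 25, 6, 10, 2]
  13 vs larger child 38 at index 1, swap → [38, 13, 36, 31, 32, 24, 12, 25, 6, 10, 2]
  13 vs larger child 32 at index 4, swap → [38, 32, 36, 31, 13, 24, 12, 25, 6, 10, 2]
extract-max #5 returns 38:
  remove root 38; move last element 2 to root → [2, 32, 36, 31, 13, 24, 12, 25, 6, 10]
  2 vs larger child 36 at index 2, swap → [36, 32, 2, 31, 13, 24, 12, 25, 6, 10]
  2 vs larger child 24 at index 5, swap → [36, 32, 24, 31, 13, 2, 12, 25, 6, 10]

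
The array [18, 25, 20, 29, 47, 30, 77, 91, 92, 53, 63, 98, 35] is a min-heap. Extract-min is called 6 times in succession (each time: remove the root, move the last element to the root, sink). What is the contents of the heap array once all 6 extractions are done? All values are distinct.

[47, 53, 63, 91, 98, 92, 77]

extract-min #1 returns 18:
  remove root 18; move last element 35 to root → [35, 25, 20, 29, 47, 30, 77, 91, 92, 53, 63, 98]
  35 vs smaller child 20 at index 2, swap → [20, 25, 35, 29, 47, 30, 77, 91, 92, 53, 63, 98]
  35 vs smaller child 30 at index 5, swap → [20, 25, 30, 29, 47, 35, 77, 91, 92, 53, 63, 98]
extract-min #2 returns 20:
  remove root 20; move last element 98 to root → [98, 25, 30, 29, 47, 35, 77, 91, 92, 53, 63]
  98 vs smaller child 25 at index 1, swap → [25, 98, 30, 29, 47, 35, 77, 91, 92, 53, 63]
  98 vs smaller child 29 at index 3, swap → [25, 29, 30, 98, 47, 35, 77, 91, 92, 53, 63]
  98 vs smaller child 91 at index 7, swap → [25, 29, 30, 91, 47, 35, 77, 98, 92, 53, 63]
extract-min #3 returns 25:
  remove root 25; move last element 63 to root → [63, 29, 30, 91, 47, 35, 77, 98, 92, 53]
  63 vs smaller child 29 at index 1, swap → [29, 63, 30, 91, 47, 35, 77, 98, 92, 53]
  63 vs smaller child 47 at index 4, swap → [29, 47, 30, 91, 63, 35, 77, 98, 92, 53]
  63 vs only child 53 at index 9, swap → [29, 47, 30, 91, 53, 35, 77, 98, 92, 63]
extract-min #4 returns 29:
  remove root 29; move last element 63 to root → [63, 47, 30, 91, 53, 35, 77, 98, 92]
  63 vs smaller child 30 at index 2, swap → [30, 47, 63, 91, 53, 35, 77, 98, 92]
  63 vs smaller child 35 at index 5, swap → [30, 47, 35, 91, 53, 63, 77, 98, 92]
extract-min #5 returns 30:
  remove root 30; move last element 92 to root → [92, 47, 35, 91, 53, 63, 77, 98]
  92 vs smaller child 35 at index 2, swap → [35, 47, 92, 91, 53, 63, 77, 98]
  92 vs smaller child 63 at index 5, swap → [35, 47, 63, 91, 53, 92, 77, 98]
extract-min #6 returns 35:
  remove root 35; move last element 98 to root → [98, 47, 63, 91, 53, 92, 77]
  98 vs smaller child 47 at index 1, swap → [47, 98, 63, 91, 53, 92, 77]
  98 vs smaller child 53 at index 4, swap → [47, 53, 63, 91, 98, 92, 77]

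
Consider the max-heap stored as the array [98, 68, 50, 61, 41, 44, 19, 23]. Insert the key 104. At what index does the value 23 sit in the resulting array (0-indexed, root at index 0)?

7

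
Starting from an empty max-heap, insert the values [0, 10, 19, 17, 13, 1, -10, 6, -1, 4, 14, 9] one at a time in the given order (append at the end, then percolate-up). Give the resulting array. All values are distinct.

[19, 17, 10, 6, 14, 9, -10, 0, -1, 4, 13, 1]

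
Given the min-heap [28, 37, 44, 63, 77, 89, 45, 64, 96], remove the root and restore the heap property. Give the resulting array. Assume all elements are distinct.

remove root 28; move last element 96 to root → [96, 37, 44, 63, 77, 89, 45, 64]
96 vs smaller child 37 at index 1, swap → [37, 96, 44, 63, 77, 89, 45, 64]
96 vs smaller child 63 at index 3, swap → [37, 63, 44, 96, 77, 89, 45, 64]
96 vs only child 64 at index 7, swap → [37, 63, 44, 64, 77, 89, 45, 96]

[37, 63, 44, 64, 77, 89, 45, 96]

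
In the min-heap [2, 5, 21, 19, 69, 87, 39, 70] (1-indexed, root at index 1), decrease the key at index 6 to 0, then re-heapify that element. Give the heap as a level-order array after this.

[0, 5, 2, 19, 69, 21, 39, 70]

set index 6 from 87 to 0 → [2, 5, 21, 19, 69, 0, 39, 70]
0 < parent 21 at index 3, swap → [2, 5, 0, 19, 69, 21, 39, 70]
0 < parent 2 at index 1, swap → [0, 5, 2, 19, 69, 21, 39, 70]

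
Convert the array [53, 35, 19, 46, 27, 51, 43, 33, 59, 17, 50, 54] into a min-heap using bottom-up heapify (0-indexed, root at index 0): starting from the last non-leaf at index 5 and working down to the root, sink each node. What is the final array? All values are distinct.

sift down from index 5: already satisfies heap property
sift down from index 4:
  27 vs smaller child 17 at index 9, swap → [53, 35, 19, 46, 17, 51, 43, 33, 59, 27, 50, 54]
sift down from index 3:
  46 vs smaller child 33 at index 7, swap → [53, 35, 19, 33, 17, 51, 43, 46, 59, 27, 50, 54]
sift down from index 2: already satisfies heap property
sift down from index 1:
  35 vs smaller child 17 at index 4, swap → [53, 17, 19, 33, 35, 51, 43, 46, 59, 27, 50, 54]
  35 vs smaller child 27 at index 9, swap → [53, 17, 19, 33, 27, 51, 43, 46, 59, 35, 50, 54]
sift down from index 0:
  53 vs smaller child 17 at index 1, swap → [17, 53, 19, 33, 27, 51, 43, 46, 59, 35, 50, 54]
  53 vs smaller child 27 at index 4, swap → [17, 27, 19, 33, 53, 51, 43, 46, 59, 35, 50, 54]
  53 vs smaller child 35 at index 9, swap → [17, 27, 19, 33, 35, 51, 43, 46, 59, 53, 50, 54]

[17, 27, 19, 33, 35, 51, 43, 46, 59, 53, 50, 54]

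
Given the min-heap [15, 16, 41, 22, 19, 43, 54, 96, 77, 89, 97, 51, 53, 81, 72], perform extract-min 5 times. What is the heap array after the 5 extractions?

[43, 53, 51, 77, 72, 97, 54, 96, 81, 89]

extract-min #1 returns 15:
  remove root 15; move last element 72 to root → [72, 16, 41, 22, 19, 43, 54, 96, 77, 89, 97, 51, 53, 81]
  72 vs smaller child 16 at index 1, swap → [16, 72, 41, 22, 19, 43, 54, 96, 77, 89, 97, 51, 53, 81]
  72 vs smaller child 19 at index 4, swap → [16, 19, 41, 22, 72, 43, 54, 96, 77, 89, 97, 51, 53, 81]
extract-min #2 returns 16:
  remove root 16; move last element 81 to root → [81, 19, 41, 22, 72, 43, 54, 96, 77, 89, 97, 51, 53]
  81 vs smaller child 19 at index 1, swap → [19, 81, 41, 22, 72, 43, 54, 96, 77, 89, 97, 51, 53]
  81 vs smaller child 22 at index 3, swap → [19, 22, 41, 81, 72, 43, 54, 96, 77, 89, 97, 51, 53]
  81 vs smaller child 77 at index 8, swap → [19, 22, 41, 77, 72, 43, 54, 96, 81, 89, 97, 51, 53]
extract-min #3 returns 19:
  remove root 19; move last element 53 to root → [53, 22, 41, 77, 72, 43, 54, 96, 81, 89, 97, 51]
  53 vs smaller child 22 at index 1, swap → [22, 53, 41, 77, 72, 43, 54, 96, 81, 89, 97, 51]
extract-min #4 returns 22:
  remove root 22; move last element 51 to root → [51, 53, 41, 77, 72, 43, 54, 96, 81, 89, 97]
  51 vs smaller child 41 at index 2, swap → [41, 53, 51, 77, 72, 43, 54, 96, 81, 89, 97]
  51 vs smaller child 43 at index 5, swap → [41, 53, 43, 77, 72, 51, 54, 96, 81, 89, 97]
extract-min #5 returns 41:
  remove root 41; move last element 97 to root → [97, 53, 43, 77, 72, 51, 54, 96, 81, 89]
  97 vs smaller child 43 at index 2, swap → [43, 53, 97, 77, 72, 51, 54, 96, 81, 89]
  97 vs smaller child 51 at index 5, swap → [43, 53, 51, 77, 72, 97, 54, 96, 81, 89]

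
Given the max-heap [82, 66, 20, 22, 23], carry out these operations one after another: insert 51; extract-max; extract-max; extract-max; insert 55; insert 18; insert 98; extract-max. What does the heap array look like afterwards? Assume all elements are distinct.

[55, 23, 20, 22, 18]

insert 51:
  append 51 at index 5 → [82, 66, 20, 22, 23, 51]
  51 > parent 20 at index 2, swap → [82, 66, 51, 22, 23, 20]
extract-max → returns 82:
  remove root 82; move last element 20 to root → [20, 66, 51, 22, 23]
  20 vs larger child 66 at index 1, swap → [66, 20, 51, 22, 23]
  20 vs larger child 23 at index 4, swap → [66, 23, 51, 22, 20]
extract-max → returns 66:
  remove root 66; move last element 20 to root → [20, 23, 51, 22]
  20 vs larger child 51 at index 2, swap → [51, 23, 20, 22]
extract-max → returns 51:
  remove root 51; move last element 22 to root → [22, 23, 20]
  22 vs larger child 23 at index 1, swap → [23, 22, 20]
insert 55:
  append 55 at index 3 → [23, 22, 20, 55]
  55 > parent 22 at index 1, swap → [23, 55, 20, 22]
  55 > parent 23 at index 0, swap → [55, 23, 20, 22]
insert 18:
  append 18 at index 4 → [55, 23, 20, 22, 18] (no swap needed)
insert 98:
  append 98 at index 5 → [55, 23, 20, 22, 18, 98]
  98 > parent 20 at index 2, swap → [55, 23, 98, 22, 18, 20]
  98 > parent 55 at index 0, swap → [98, 23, 55, 22, 18, 20]
extract-max → returns 98:
  remove root 98; move last element 20 to root → [20, 23, 55, 22, 18]
  20 vs larger child 55 at index 2, swap → [55, 23, 20, 22, 18]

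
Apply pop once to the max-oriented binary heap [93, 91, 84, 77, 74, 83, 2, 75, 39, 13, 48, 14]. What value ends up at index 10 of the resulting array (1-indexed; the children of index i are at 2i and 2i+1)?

13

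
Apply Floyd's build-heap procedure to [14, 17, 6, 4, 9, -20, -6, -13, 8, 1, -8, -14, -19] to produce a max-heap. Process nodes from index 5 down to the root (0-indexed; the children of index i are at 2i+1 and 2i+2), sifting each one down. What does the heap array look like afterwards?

sift down from index 5:
  -20 vs larger child -14 at index 11, swap → [14, 17, 6, 4, 9, -14, -6, -13, 8, 1, -8, -20, -19]
sift down from index 4: already satisfies heap property
sift down from index 3:
  4 vs larger child 8 at index 8, swap → [14, 17, 6, 8, 9, -14, -6, -13, 4, 1, -8, -20, -19]
sift down from index 2: already satisfies heap property
sift down from index 1: already satisfies heap property
sift down from index 0:
  14 vs larger child 17 at index 1, swap → [17, 14, 6, 8, 9, -14, -6, -13, 4, 1, -8, -20, -19]

[17, 14, 6, 8, 9, -14, -6, -13, 4, 1, -8, -20, -19]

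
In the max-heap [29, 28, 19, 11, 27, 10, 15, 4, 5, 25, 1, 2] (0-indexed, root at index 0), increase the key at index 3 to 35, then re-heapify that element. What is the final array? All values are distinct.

set index 3 from 11 to 35 → [29, 28, 19, 35, 27, 10, 15, 4, 5, 25, 1, 2]
35 > parent 28 at index 1, swap → [29, 35, 19, 28, 27, 10, 15, 4, 5, 25, 1, 2]
35 > parent 29 at index 0, swap → [35, 29, 19, 28, 27, 10, 15, 4, 5, 25, 1, 2]

[35, 29, 19, 28, 27, 10, 15, 4, 5, 25, 1, 2]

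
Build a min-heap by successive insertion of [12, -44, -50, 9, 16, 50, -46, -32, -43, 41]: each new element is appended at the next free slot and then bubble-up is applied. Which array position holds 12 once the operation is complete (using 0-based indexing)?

Insert 12:
  append 12 at index 0 → [12] (no swap needed)
Insert -44:
  append -44 at index 1 → [12, -44]
  -44 < parent 12 at index 0, swap → [-44, 12]
Insert -50:
  append -50 at index 2 → [-44, 12, -50]
  -50 < parent -44 at index 0, swap → [-50, 12, -44]
Insert 9:
  append 9 at index 3 → [-50, 12, -44, 9]
  9 < parent 12 at index 1, swap → [-50, 9, -44, 12]
Insert 16:
  append 16 at index 4 → [-50, 9, -44, 12, 16] (no swap needed)
Insert 50:
  append 50 at index 5 → [-50, 9, -44, 12, 16, 50] (no swap needed)
Insert -46:
  append -46 at index 6 → [-50, 9, -44, 12, 16, 50, -46]
  -46 < parent -44 at index 2, swap → [-50, 9, -46, 12, 16, 50, -44]
Insert -32:
  append -32 at index 7 → [-50, 9, -46, 12, 16, 50, -44, -32]
  -32 < parent 12 at index 3, swap → [-50, 9, -46, -32, 16, 50, -44, 12]
  -32 < parent 9 at index 1, swap → [-50, -32, -46, 9, 16, 50, -44, 12]
Insert -43:
  append -43 at index 8 → [-50, -32, -46, 9, 16, 50, -44, 12, -43]
  -43 < parent 9 at index 3, swap → [-50, -32, -46, -43, 16, 50, -44, 12, 9]
  -43 < parent -32 at index 1, swap → [-50, -43, -46, -32, 16, 50, -44, 12, 9]
Insert 41:
  append 41 at index 9 → [-50, -43, -46, -32, 16, 50, -44, 12, 9, 41] (no swap needed)
resulting array: [-50, -43, -46, -32, 16, 50, -44, 12, 9, 41]

7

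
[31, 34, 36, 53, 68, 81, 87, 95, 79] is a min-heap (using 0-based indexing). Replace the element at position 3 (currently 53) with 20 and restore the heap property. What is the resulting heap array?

set index 3 from 53 to 20 → [31, 34, 36, 20, 68, 81, 87, 95, 79]
20 < parent 34 at index 1, swap → [31, 20, 36, 34, 68, 81, 87, 95, 79]
20 < parent 31 at index 0, swap → [20, 31, 36, 34, 68, 81, 87, 95, 79]

[20, 31, 36, 34, 68, 81, 87, 95, 79]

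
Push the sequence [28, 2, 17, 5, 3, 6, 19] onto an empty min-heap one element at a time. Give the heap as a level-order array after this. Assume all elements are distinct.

Insert 28:
  append 28 at index 0 → [28] (no swap needed)
Insert 2:
  append 2 at index 1 → [28, 2]
  2 < parent 28 at index 0, swap → [2, 28]
Insert 17:
  append 17 at index 2 → [2, 28, 17] (no swap needed)
Insert 5:
  append 5 at index 3 → [2, 28, 17, 5]
  5 < parent 28 at index 1, swap → [2, 5, 17, 28]
Insert 3:
  append 3 at index 4 → [2, 5, 17, 28, 3]
  3 < parent 5 at index 1, swap → [2, 3, 17, 28, 5]
Insert 6:
  append 6 at index 5 → [2, 3, 17, 28, 5, 6]
  6 < parent 17 at index 2, swap → [2, 3, 6, 28, 5, 17]
Insert 19:
  append 19 at index 6 → [2, 3, 6, 28, 5, 17, 19] (no swap needed)

[2, 3, 6, 28, 5, 17, 19]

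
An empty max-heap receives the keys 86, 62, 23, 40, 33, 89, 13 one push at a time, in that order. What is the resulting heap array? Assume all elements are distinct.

[89, 62, 86, 40, 33, 23, 13]

Insert 86:
  append 86 at index 0 → [86] (no swap needed)
Insert 62:
  append 62 at index 1 → [86, 62] (no swap needed)
Insert 23:
  append 23 at index 2 → [86, 62, 23] (no swap needed)
Insert 40:
  append 40 at index 3 → [86, 62, 23, 40] (no swap needed)
Insert 33:
  append 33 at index 4 → [86, 62, 23, 40, 33] (no swap needed)
Insert 89:
  append 89 at index 5 → [86, 62, 23, 40, 33, 89]
  89 > parent 23 at index 2, swap → [86, 62, 89, 40, 33, 23]
  89 > parent 86 at index 0, swap → [89, 62, 86, 40, 33, 23]
Insert 13:
  append 13 at index 6 → [89, 62, 86, 40, 33, 23, 13] (no swap needed)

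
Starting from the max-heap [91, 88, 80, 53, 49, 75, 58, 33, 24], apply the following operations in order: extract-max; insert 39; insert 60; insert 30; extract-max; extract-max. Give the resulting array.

extract-max → returns 91:
  remove root 91; move last element 24 to root → [24, 88, 80, 53, 49, 75, 58, 33]
  24 vs larger child 88 at index 1, swap → [88, 24, 80, 53, 49, 75, 58, 33]
  24 vs larger child 53 at index 3, swap → [88, 53, 80, 24, 49, 75, 58, 33]
  24 vs only child 33 at index 7, swap → [88, 53, 80, 33, 49, 75, 58, 24]
insert 39:
  append 39 at index 8 → [88, 53, 80, 33, 49, 75, 58, 24, 39]
  39 > parent 33 at index 3, swap → [88, 53, 80, 39, 49, 75, 58, 24, 33]
insert 60:
  append 60 at index 9 → [88, 53, 80, 39, 49, 75, 58, 24, 33, 60]
  60 > parent 49 at index 4, swap → [88, 53, 80, 39, 60, 75, 58, 24, 33, 49]
  60 > parent 53 at index 1, swap → [88, 60, 80, 39, 53, 75, 58, 24, 33, 49]
insert 30:
  append 30 at index 10 → [88, 60, 80, 39, 53, 75, 58, 24, 33, 49, 30] (no swap needed)
extract-max → returns 88:
  remove root 88; move last element 30 to root → [30, 60, 80, 39, 53, 75, 58, 24, 33, 49]
  30 vs larger child 80 at index 2, swap → [80, 60, 30, 39, 53, 75, 58, 24, 33, 49]
  30 vs larger child 75 at index 5, swap → [80, 60, 75, 39, 53, 30, 58, 24, 33, 49]
extract-max → returns 80:
  remove root 80; move last element 49 to root → [49, 60, 75, 39, 53, 30, 58, 24, 33]
  49 vs larger child 75 at index 2, swap → [75, 60, 49, 39, 53, 30, 58, 24, 33]
  49 vs larger child 58 at index 6, swap → [75, 60, 58, 39, 53, 30, 49, 24, 33]

[75, 60, 58, 39, 53, 30, 49, 24, 33]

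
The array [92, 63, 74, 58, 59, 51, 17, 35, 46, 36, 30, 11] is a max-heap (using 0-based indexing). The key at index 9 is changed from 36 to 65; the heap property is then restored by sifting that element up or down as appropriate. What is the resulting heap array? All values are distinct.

[92, 65, 74, 58, 63, 51, 17, 35, 46, 59, 30, 11]

set index 9 from 36 to 65 → [92, 63, 74, 58, 59, 51, 17, 35, 46, 65, 30, 11]
65 > parent 59 at index 4, swap → [92, 63, 74, 58, 65, 51, 17, 35, 46, 59, 30, 11]
65 > parent 63 at index 1, swap → [92, 65, 74, 58, 63, 51, 17, 35, 46, 59, 30, 11]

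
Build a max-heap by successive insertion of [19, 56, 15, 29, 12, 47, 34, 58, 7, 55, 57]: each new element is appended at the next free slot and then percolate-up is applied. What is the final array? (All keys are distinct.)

[58, 57, 47, 29, 56, 15, 34, 19, 7, 12, 55]

Insert 19:
  append 19 at index 0 → [19] (no swap needed)
Insert 56:
  append 56 at index 1 → [19, 56]
  56 > parent 19 at index 0, swap → [56, 19]
Insert 15:
  append 15 at index 2 → [56, 19, 15] (no swap needed)
Insert 29:
  append 29 at index 3 → [56, 19, 15, 29]
  29 > parent 19 at index 1, swap → [56, 29, 15, 19]
Insert 12:
  append 12 at index 4 → [56, 29, 15, 19, 12] (no swap needed)
Insert 47:
  append 47 at index 5 → [56, 29, 15, 19, 12, 47]
  47 > parent 15 at index 2, swap → [56, 29, 47, 19, 12, 15]
Insert 34:
  append 34 at index 6 → [56, 29, 47, 19, 12, 15, 34] (no swap needed)
Insert 58:
  append 58 at index 7 → [56, 29, 47, 19, 12, 15, 34, 58]
  58 > parent 19 at index 3, swap → [56, 29, 47, 58, 12, 15, 34, 19]
  58 > parent 29 at index 1, swap → [56, 58, 47, 29, 12, 15, 34, 19]
  58 > parent 56 at index 0, swap → [58, 56, 47, 29, 12, 15, 34, 19]
Insert 7:
  append 7 at index 8 → [58, 56, 47, 29, 12, 15, 34, 19, 7] (no swap needed)
Insert 55:
  append 55 at index 9 → [58, 56, 47, 29, 12, 15, 34, 19, 7, 55]
  55 > parent 12 at index 4, swap → [58, 56, 47, 29, 55, 15, 34, 19, 7, 12]
Insert 57:
  append 57 at index 10 → [58, 56, 47, 29, 55, 15, 34, 19, 7, 12, 57]
  57 > parent 55 at index 4, swap → [58, 56, 47, 29, 57, 15, 34, 19, 7, 12, 55]
  57 > parent 56 at index 1, swap → [58, 57, 47, 29, 56, 15, 34, 19, 7, 12, 55]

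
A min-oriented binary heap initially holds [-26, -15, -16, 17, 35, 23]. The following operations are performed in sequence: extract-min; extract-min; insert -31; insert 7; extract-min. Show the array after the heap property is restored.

[-15, 17, 7, 35, 23]

extract-min → returns -26:
  remove root -26; move last element 23 to root → [23, -15, -16, 17, 35]
  23 vs smaller child -16 at index 2, swap → [-16, -15, 23, 17, 35]
extract-min → returns -16:
  remove root -16; move last element 35 to root → [35, -15, 23, 17]
  35 vs smaller child -15 at index 1, swap → [-15, 35, 23, 17]
  35 vs only child 17 at index 3, swap → [-15, 17, 23, 35]
insert -31:
  append -31 at index 4 → [-15, 17, 23, 35, -31]
  -31 < parent 17 at index 1, swap → [-15, -31, 23, 35, 17]
  -31 < parent -15 at index 0, swap → [-31, -15, 23, 35, 17]
insert 7:
  append 7 at index 5 → [-31, -15, 23, 35, 17, 7]
  7 < parent 23 at index 2, swap → [-31, -15, 7, 35, 17, 23]
extract-min → returns -31:
  remove root -31; move last element 23 to root → [23, -15, 7, 35, 17]
  23 vs smaller child -15 at index 1, swap → [-15, 23, 7, 35, 17]
  23 vs smaller child 17 at index 4, swap → [-15, 17, 7, 35, 23]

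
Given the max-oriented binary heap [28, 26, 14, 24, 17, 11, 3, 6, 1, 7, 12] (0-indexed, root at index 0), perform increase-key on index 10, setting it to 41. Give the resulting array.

[41, 28, 14, 24, 26, 11, 3, 6, 1, 7, 17]

set index 10 from 12 to 41 → [28, 26, 14, 24, 17, 11, 3, 6, 1, 7, 41]
41 > parent 17 at index 4, swap → [28, 26, 14, 24, 41, 11, 3, 6, 1, 7, 17]
41 > parent 26 at index 1, swap → [28, 41, 14, 24, 26, 11, 3, 6, 1, 7, 17]
41 > parent 28 at index 0, swap → [41, 28, 14, 24, 26, 11, 3, 6, 1, 7, 17]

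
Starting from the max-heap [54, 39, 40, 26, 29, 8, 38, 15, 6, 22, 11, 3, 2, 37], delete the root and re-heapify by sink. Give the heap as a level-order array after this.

remove root 54; move last element 37 to root → [37, 39, 40, 26, 29, 8, 38, 15, 6, 22, 11, 3, 2]
37 vs larger child 40 at index 2, swap → [40, 39, 37, 26, 29, 8, 38, 15, 6, 22, 11, 3, 2]
37 vs larger child 38 at index 6, swap → [40, 39, 38, 26, 29, 8, 37, 15, 6, 22, 11, 3, 2]

[40, 39, 38, 26, 29, 8, 37, 15, 6, 22, 11, 3, 2]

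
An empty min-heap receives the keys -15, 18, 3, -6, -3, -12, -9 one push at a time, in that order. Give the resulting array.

[-15, -6, -12, 18, -3, 3, -9]

Insert -15:
  append -15 at index 0 → [-15] (no swap needed)
Insert 18:
  append 18 at index 1 → [-15, 18] (no swap needed)
Insert 3:
  append 3 at index 2 → [-15, 18, 3] (no swap needed)
Insert -6:
  append -6 at index 3 → [-15, 18, 3, -6]
  -6 < parent 18 at index 1, swap → [-15, -6, 3, 18]
Insert -3:
  append -3 at index 4 → [-15, -6, 3, 18, -3] (no swap needed)
Insert -12:
  append -12 at index 5 → [-15, -6, 3, 18, -3, -12]
  -12 < parent 3 at index 2, swap → [-15, -6, -12, 18, -3, 3]
Insert -9:
  append -9 at index 6 → [-15, -6, -12, 18, -3, 3, -9] (no swap needed)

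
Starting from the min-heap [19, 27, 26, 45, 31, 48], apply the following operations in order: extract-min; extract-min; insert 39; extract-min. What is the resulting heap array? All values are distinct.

[31, 39, 48, 45]

extract-min → returns 19:
  remove root 19; move last element 48 to root → [48, 27, 26, 45, 31]
  48 vs smaller child 26 at index 2, swap → [26, 27, 48, 45, 31]
extract-min → returns 26:
  remove root 26; move last element 31 to root → [31, 27, 48, 45]
  31 vs smaller child 27 at index 1, swap → [27, 31, 48, 45]
insert 39:
  append 39 at index 4 → [27, 31, 48, 45, 39] (no swap needed)
extract-min → returns 27:
  remove root 27; move last element 39 to root → [39, 31, 48, 45]
  39 vs smaller child 31 at index 1, swap → [31, 39, 48, 45]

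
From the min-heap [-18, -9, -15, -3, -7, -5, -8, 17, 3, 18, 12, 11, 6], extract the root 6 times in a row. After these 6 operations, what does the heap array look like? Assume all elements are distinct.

extract-min #1 returns -18:
  remove root -18; move last element 6 to root → [6, -9, -15, -3, -7, -5, -8, 17, 3, 18, 12, 11]
  6 vs smaller child -15 at index 2, swap → [-15, -9, 6, -3, -7, -5, -8, 17, 3, 18, 12, 11]
  6 vs smaller child -8 at index 6, swap → [-15, -9, -8, -3, -7, -5, 6, 17, 3, 18, 12, 11]
extract-min #2 returns -15:
  remove root -15; move last element 11 to root → [11, -9, -8, -3, -7, -5, 6, 17, 3, 18, 12]
  11 vs smaller child -9 at index 1, swap → [-9, 11, -8, -3, -7, -5, 6, 17, 3, 18, 12]
  11 vs smaller child -7 at index 4, swap → [-9, -7, -8, -3, 11, -5, 6, 17, 3, 18, 12]
extract-min #3 returns -9:
  remove root -9; move last element 12 to root → [12, -7, -8, -3, 11, -5, 6, 17, 3, 18]
  12 vs smaller child -8 at index 2, swap → [-8, -7, 12, -3, 11, -5, 6, 17, 3, 18]
  12 vs smaller child -5 at index 5, swap → [-8, -7, -5, -3, 11, 12, 6, 17, 3, 18]
extract-min #4 returns -8:
  remove root -8; move last element 18 to root → [18, -7, -5, -3, 11, 12, 6, 17, 3]
  18 vs smaller child -7 at index 1, swap → [-7, 18, -5, -3, 11, 12, 6, 17, 3]
  18 vs smaller child -3 at index 3, swap → [-7, -3, -5, 18, 11, 12, 6, 17, 3]
  18 vs smaller child 3 at index 8, swap → [-7, -3, -5, 3, 11, 12, 6, 17, 18]
extract-min #5 returns -7:
  remove root -7; move last element 18 to root → [18, -3, -5, 3, 11, 12, 6, 17]
  18 vs smaller child -5 at index 2, swap → [-5, -3, 18, 3, 11, 12, 6, 17]
  18 vs smaller child 6 at index 6, swap → [-5, -3, 6, 3, 11, 12, 18, 17]
extract-min #6 returns -5:
  remove root -5; move last element 17 to root → [17, -3, 6, 3, 11, 12, 18]
  17 vs smaller child -3 at index 1, swap → [-3, 17, 6, 3, 11, 12, 18]
  17 vs smaller child 3 at index 3, swap → [-3, 3, 6, 17, 11, 12, 18]

[-3, 3, 6, 17, 11, 12, 18]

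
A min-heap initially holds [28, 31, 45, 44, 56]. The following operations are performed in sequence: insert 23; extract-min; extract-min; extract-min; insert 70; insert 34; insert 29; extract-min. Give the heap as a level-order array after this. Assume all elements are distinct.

insert 23:
  append 23 at index 5 → [28, 31, 45, 44, 56, 23]
  23 < parent 45 at index 2, swap → [28, 31, 23, 44, 56, 45]
  23 < parent 28 at index 0, swap → [23, 31, 28, 44, 56, 45]
extract-min → returns 23:
  remove root 23; move last element 45 to root → [45, 31, 28, 44, 56]
  45 vs smaller child 28 at index 2, swap → [28, 31, 45, 44, 56]
extract-min → returns 28:
  remove root 28; move last element 56 to root → [56, 31, 45, 44]
  56 vs smaller child 31 at index 1, swap → [31, 56, 45, 44]
  56 vs only child 44 at index 3, swap → [31, 44, 45, 56]
extract-min → returns 31:
  remove root 31; move last element 56 to root → [56, 44, 45]
  56 vs smaller child 44 at index 1, swap → [44, 56, 45]
insert 70:
  append 70 at index 3 → [44, 56, 45, 70] (no swap needed)
insert 34:
  append 34 at index 4 → [44, 56, 45, 70, 34]
  34 < parent 56 at index 1, swap → [44, 34, 45, 70, 56]
  34 < parent 44 at index 0, swap → [34, 44, 45, 70, 56]
insert 29:
  append 29 at index 5 → [34, 44, 45, 70, 56, 29]
  29 < parent 45 at index 2, swap → [34, 44, 29, 70, 56, 45]
  29 < parent 34 at index 0, swap → [29, 44, 34, 70, 56, 45]
extract-min → returns 29:
  remove root 29; move last element 45 to root → [45, 44, 34, 70, 56]
  45 vs smaller child 34 at index 2, swap → [34, 44, 45, 70, 56]

[34, 44, 45, 70, 56]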